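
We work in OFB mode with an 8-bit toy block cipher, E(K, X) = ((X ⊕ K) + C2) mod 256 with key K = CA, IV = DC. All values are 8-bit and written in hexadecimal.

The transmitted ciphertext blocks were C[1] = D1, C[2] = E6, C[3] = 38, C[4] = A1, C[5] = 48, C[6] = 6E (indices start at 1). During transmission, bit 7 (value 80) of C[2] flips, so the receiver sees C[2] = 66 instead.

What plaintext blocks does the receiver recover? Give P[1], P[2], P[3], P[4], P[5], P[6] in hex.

P[1] = 09, P[2] = B2, P[3] = D8, P[4] = 4D, P[5] = A0, P[6] = 8A

OFB decryption: S_i = E(K, S_{i−1}) with S_{0} = IV; P_i = C_i ⊕ S_i.
Only C[2] changed, to 66. In OFB, a change in C_i flips the same bit in P_i only; the keystream is unaffected. Decrypting the received ciphertext:
P[1]: S = E(K, DC) = D8; D1 ⊕ D8 = 09.
P[2]: S = E(K, D8) = D4; 66 ⊕ D4 = B2.
P[3]: S = E(K, D4) = E0; 38 ⊕ E0 = D8.
P[4]: S = E(K, E0) = EC; A1 ⊕ EC = 4D.
P[5]: S = E(K, EC) = E8; 48 ⊕ E8 = A0.
P[6]: S = E(K, E8) = E4; 6E ⊕ E4 = 8A.
Blocks that differ from the original plaintext: P[2].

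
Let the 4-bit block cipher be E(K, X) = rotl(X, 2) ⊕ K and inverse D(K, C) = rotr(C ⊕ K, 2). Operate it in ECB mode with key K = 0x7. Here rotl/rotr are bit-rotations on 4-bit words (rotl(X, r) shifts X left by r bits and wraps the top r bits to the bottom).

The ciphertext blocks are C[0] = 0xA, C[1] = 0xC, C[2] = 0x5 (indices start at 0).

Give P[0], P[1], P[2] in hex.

ECB decryption: P_i = D(K, C_i).
P[0]: D(K, 0xA) = 0x7.
P[1]: D(K, 0xC) = 0xE.
P[2]: D(K, 0x5) = 0x8.

P[0] = 0x7, P[1] = 0xE, P[2] = 0x8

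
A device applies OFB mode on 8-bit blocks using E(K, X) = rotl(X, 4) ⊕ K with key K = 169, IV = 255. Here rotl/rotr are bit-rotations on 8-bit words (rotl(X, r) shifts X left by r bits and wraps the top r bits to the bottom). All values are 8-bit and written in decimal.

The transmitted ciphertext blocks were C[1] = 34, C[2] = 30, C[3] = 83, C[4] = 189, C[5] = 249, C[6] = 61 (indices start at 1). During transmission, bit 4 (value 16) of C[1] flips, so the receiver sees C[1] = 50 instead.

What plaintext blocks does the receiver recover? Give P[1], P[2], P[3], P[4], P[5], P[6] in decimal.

P[1] = 100, P[2] = 210, P[3] = 54, P[4] = 66, P[5] = 175, P[6] = 241

OFB decryption: S_i = E(K, S_{i−1}) with S_{0} = IV; P_i = C_i ⊕ S_i.
Only C[1] changed, to 50. In OFB, a change in C_i flips the same bit in P_i only; the keystream is unaffected. Decrypting the received ciphertext:
P[1]: S = E(K, 255) = 86; 50 ⊕ 86 = 100.
P[2]: S = E(K, 86) = 204; 30 ⊕ 204 = 210.
P[3]: S = E(K, 204) = 101; 83 ⊕ 101 = 54.
P[4]: S = E(K, 101) = 255; 189 ⊕ 255 = 66.
P[5]: S = E(K, 255) = 86; 249 ⊕ 86 = 175.
P[6]: S = E(K, 86) = 204; 61 ⊕ 204 = 241.
Blocks that differ from the original plaintext: P[1].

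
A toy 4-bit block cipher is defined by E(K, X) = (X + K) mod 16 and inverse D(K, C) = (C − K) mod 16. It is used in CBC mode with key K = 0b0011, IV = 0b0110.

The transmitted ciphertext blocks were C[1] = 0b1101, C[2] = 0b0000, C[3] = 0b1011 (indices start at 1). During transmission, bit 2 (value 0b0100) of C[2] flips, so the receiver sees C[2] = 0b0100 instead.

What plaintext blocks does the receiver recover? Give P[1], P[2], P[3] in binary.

P[1] = 0b1100, P[2] = 0b1100, P[3] = 0b1100

CBC decryption: P_i = D(K, C_i) ⊕ C_{i−1}, with C_{0} = IV.
Only C[2] changed, to 0b0100. In CBC, a change in C_i garbles P_i and flips the same bit in P_{i+1}. Decrypting the received ciphertext:
P[1]: D(K, 0b1101) = 0b1010; 0b1010 ⊕ 0b0110 = 0b1100.
P[2]: D(K, 0b0100) = 0b0001; 0b0001 ⊕ 0b1101 = 0b1100.
P[3]: D(K, 0b1011) = 0b1000; 0b1000 ⊕ 0b0100 = 0b1100.
Blocks that differ from the original plaintext: P[2], P[3].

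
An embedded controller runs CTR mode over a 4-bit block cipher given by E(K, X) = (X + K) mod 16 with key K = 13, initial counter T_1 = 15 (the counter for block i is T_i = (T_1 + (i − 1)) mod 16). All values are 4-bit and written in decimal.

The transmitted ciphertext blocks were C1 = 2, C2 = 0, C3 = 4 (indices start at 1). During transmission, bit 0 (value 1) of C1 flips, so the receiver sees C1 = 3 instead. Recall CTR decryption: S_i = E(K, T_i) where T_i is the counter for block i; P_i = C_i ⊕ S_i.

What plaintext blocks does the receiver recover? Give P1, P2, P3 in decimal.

Only C1 changed, to 3. In CTR, a change in C_i flips the same bit in P_i only; the keystream is unaffected. Decrypting the received ciphertext:
P1: T = 15, S = E(K, T) = 12; 3 ⊕ 12 = 15.
P2: T = 0, S = E(K, T) = 13; 0 ⊕ 13 = 13.
P3: T = 1, S = E(K, T) = 14; 4 ⊕ 14 = 10.
Blocks that differ from the original plaintext: P1.

P1 = 15, P2 = 13, P3 = 10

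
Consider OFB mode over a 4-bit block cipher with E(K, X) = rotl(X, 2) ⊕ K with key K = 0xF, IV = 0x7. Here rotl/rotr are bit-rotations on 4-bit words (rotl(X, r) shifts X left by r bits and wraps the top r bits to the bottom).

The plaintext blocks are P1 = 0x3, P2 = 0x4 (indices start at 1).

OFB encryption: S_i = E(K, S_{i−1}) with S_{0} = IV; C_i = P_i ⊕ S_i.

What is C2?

C1: S = E(K, 0x7) = 0x2; 0x3 ⊕ 0x2 = 0x1.
C2: S = E(K, 0x2) = 0x7; 0x4 ⊕ 0x7 = 0x3.

C2 = 0x3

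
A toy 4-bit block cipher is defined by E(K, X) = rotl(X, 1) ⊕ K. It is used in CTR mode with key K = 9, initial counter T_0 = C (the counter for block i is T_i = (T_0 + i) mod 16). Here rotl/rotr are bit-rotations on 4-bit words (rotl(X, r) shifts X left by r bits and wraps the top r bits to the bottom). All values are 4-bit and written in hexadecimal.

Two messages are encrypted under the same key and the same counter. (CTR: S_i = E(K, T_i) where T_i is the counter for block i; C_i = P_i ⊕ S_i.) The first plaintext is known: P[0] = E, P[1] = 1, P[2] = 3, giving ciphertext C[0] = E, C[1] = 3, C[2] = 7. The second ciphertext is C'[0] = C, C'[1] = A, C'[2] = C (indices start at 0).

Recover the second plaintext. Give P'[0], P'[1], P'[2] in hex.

P'[0] = C, P'[1] = 8, P'[2] = 8

In CTR with a reused counter, both messages share the same keystream S_i, so C_i ⊕ C'_i = P_i ⊕ P'_i and thus P'_i = P_i ⊕ C_i ⊕ C'_i.
P'[0]: E ⊕ E ⊕ C = C.
P'[1]: 1 ⊕ 3 ⊕ A = 8.
P'[2]: 3 ⊕ 7 ⊕ C = 8.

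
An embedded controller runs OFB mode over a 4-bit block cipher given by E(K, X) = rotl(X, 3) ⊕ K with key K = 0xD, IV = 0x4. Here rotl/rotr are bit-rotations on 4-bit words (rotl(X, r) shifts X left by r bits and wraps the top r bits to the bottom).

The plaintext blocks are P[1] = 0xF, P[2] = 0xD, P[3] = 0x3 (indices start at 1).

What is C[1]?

OFB encryption: S_i = E(K, S_{i−1}) with S_{0} = IV; C_i = P_i ⊕ S_i.
C[1]: S = E(K, 0x4) = 0xF; 0xF ⊕ 0xF = 0x0.

C[1] = 0x0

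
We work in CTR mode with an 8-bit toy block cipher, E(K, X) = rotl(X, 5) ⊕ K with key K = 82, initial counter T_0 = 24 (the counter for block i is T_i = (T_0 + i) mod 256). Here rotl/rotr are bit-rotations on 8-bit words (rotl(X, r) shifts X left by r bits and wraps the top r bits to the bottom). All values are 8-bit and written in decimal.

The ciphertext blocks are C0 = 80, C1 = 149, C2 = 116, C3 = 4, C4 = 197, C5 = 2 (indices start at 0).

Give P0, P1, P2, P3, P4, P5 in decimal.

CTR decryption: S_i = E(K, T_i) where T_i is the counter for block i; P_i = C_i ⊕ S_i.
P0: T = 24, S = E(K, T) = 81; 80 ⊕ 81 = 1.
P1: T = 25, S = E(K, T) = 113; 149 ⊕ 113 = 228.
P2: T = 26, S = E(K, T) = 17; 116 ⊕ 17 = 101.
P3: T = 27, S = E(K, T) = 49; 4 ⊕ 49 = 53.
P4: T = 28, S = E(K, T) = 209; 197 ⊕ 209 = 20.
P5: T = 29, S = E(K, T) = 241; 2 ⊕ 241 = 243.

P0 = 1, P1 = 228, P2 = 101, P3 = 53, P4 = 20, P5 = 243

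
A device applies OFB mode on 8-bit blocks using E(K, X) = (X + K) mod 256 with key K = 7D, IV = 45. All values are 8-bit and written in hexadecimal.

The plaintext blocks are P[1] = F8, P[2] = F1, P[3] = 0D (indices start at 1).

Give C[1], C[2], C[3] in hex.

OFB encryption: S_i = E(K, S_{i−1}) with S_{0} = IV; C_i = P_i ⊕ S_i.
C[1]: S = E(K, 45) = C2; F8 ⊕ C2 = 3A.
C[2]: S = E(K, C2) = 3F; F1 ⊕ 3F = CE.
C[3]: S = E(K, 3F) = BC; 0D ⊕ BC = B1.

C[1] = 3A, C[2] = CE, C[3] = B1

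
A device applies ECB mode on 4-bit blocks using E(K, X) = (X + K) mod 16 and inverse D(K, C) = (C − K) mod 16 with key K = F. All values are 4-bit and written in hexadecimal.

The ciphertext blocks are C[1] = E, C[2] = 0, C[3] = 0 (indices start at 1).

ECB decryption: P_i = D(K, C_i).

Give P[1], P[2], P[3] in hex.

P[1]: D(K, E) = F.
P[2]: D(K, 0) = 1.
P[3]: D(K, 0) = 1.

P[1] = F, P[2] = 1, P[3] = 1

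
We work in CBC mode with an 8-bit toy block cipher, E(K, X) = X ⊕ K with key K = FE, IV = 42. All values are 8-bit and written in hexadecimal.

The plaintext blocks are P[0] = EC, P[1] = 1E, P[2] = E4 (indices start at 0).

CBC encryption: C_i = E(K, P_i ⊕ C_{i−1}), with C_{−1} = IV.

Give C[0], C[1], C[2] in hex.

C[0] = 50, C[1] = B0, C[2] = AA

C[0]: P[0] ⊕ 42 = AE; E(K, AE) = 50.
C[1]: P[1] ⊕ 50 = 4E; E(K, 4E) = B0.
C[2]: P[2] ⊕ B0 = 54; E(K, 54) = AA.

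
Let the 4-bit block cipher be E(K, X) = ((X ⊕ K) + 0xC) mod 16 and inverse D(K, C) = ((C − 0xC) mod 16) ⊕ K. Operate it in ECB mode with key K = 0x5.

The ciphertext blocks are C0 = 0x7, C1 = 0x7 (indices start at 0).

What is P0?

P0 = 0xE

ECB decryption: P_i = D(K, C_i).
P0: D(K, 0x7) = 0xE.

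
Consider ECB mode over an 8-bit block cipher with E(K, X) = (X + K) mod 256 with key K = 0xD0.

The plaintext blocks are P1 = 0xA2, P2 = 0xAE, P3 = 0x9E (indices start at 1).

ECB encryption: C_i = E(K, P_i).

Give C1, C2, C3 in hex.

C1: E(K, 0xA2) = 0x72.
C2: E(K, 0xAE) = 0x7E.
C3: E(K, 0x9E) = 0x6E.

C1 = 0x72, C2 = 0x7E, C3 = 0x6E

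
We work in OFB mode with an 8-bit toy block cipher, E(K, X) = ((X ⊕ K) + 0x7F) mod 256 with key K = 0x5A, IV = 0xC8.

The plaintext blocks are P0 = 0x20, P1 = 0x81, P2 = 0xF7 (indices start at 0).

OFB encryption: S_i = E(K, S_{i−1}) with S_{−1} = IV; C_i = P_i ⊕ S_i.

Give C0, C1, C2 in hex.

C0 = 0x31, C1 = 0x4B, C2 = 0xF8

C0: S = E(K, 0xC8) = 0x11; 0x20 ⊕ 0x11 = 0x31.
C1: S = E(K, 0x11) = 0xCA; 0x81 ⊕ 0xCA = 0x4B.
C2: S = E(K, 0xCA) = 0x0F; 0xF7 ⊕ 0x0F = 0xF8.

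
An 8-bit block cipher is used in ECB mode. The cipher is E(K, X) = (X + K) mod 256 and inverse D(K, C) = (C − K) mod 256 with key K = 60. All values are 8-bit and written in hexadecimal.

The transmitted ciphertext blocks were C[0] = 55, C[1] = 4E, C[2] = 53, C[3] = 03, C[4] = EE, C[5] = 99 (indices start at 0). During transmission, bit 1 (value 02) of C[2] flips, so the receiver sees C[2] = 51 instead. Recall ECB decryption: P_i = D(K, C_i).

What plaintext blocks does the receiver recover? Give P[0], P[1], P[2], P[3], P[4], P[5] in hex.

Only C[2] changed, to 51. In ECB, a change in C_i affects only P_i. Decrypting the received ciphertext:
P[0]: D(K, 55) = F5.
P[1]: D(K, 4E) = EE.
P[2]: D(K, 51) = F1.
P[3]: D(K, 03) = A3.
P[4]: D(K, EE) = 8E.
P[5]: D(K, 99) = 39.
Blocks that differ from the original plaintext: P[2].

P[0] = F5, P[1] = EE, P[2] = F1, P[3] = A3, P[4] = 8E, P[5] = 39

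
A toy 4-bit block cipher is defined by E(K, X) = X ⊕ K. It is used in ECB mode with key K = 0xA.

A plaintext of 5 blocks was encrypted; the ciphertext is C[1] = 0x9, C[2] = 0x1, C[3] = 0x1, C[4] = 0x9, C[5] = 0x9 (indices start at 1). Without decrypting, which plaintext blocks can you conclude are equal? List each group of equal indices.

P[1] = P[4] = P[5]; P[2] = P[3]

ECB encrypts each block independently with the same key, so equal ciphertext blocks imply equal plaintext blocks.
C[1] = C[4] = C[5] = 0x9, so P[1] = P[4] = P[5].
C[2] = C[3] = 0x1, so P[2] = P[3].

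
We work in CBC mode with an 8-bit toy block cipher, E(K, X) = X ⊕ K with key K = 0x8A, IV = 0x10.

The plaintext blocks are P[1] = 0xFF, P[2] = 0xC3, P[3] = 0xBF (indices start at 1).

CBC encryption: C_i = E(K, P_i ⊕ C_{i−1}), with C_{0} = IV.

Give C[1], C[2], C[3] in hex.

C[1]: P[1] ⊕ 0x10 = 0xEF; E(K, 0xEF) = 0x65.
C[2]: P[2] ⊕ 0x65 = 0xA6; E(K, 0xA6) = 0x2C.
C[3]: P[3] ⊕ 0x2C = 0x93; E(K, 0x93) = 0x19.

C[1] = 0x65, C[2] = 0x2C, C[3] = 0x19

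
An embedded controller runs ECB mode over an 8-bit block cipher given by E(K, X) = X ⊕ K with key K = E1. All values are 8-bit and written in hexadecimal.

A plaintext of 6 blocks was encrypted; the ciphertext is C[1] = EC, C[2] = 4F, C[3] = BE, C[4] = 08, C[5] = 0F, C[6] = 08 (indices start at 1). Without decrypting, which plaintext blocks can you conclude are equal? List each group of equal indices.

ECB encrypts each block independently with the same key, so equal ciphertext blocks imply equal plaintext blocks.
C[4] = C[6] = 08, so P[4] = P[6].

P[4] = P[6]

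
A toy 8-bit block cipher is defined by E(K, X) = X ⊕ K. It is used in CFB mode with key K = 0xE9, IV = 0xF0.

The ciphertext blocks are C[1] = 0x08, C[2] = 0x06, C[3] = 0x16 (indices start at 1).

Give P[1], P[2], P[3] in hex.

P[1] = 0x11, P[2] = 0xE7, P[3] = 0xF9

CFB decryption: P_i = C_i ⊕ E(K, C_{i−1}), with C_{0} = IV.
P[1]: E(K, 0xF0) = 0x19; 0x08 ⊕ 0x19 = 0x11.
P[2]: E(K, 0x08) = 0xE1; 0x06 ⊕ 0xE1 = 0xE7.
P[3]: E(K, 0x06) = 0xEF; 0x16 ⊕ 0xEF = 0xF9.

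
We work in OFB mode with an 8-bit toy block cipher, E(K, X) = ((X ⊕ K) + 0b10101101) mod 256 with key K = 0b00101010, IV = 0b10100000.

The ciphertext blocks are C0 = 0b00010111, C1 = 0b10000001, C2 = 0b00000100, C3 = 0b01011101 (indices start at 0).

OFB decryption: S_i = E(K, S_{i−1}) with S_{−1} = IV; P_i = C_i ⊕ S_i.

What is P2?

P0: S = E(K, 0b10100000) = 0b00110111; 0b00010111 ⊕ 0b00110111 = 0b00100000.
P1: S = E(K, 0b00110111) = 0b11001010; 0b10000001 ⊕ 0b11001010 = 0b01001011.
P2: S = E(K, 0b11001010) = 0b10001101; 0b00000100 ⊕ 0b10001101 = 0b10001001.

P2 = 0b10001001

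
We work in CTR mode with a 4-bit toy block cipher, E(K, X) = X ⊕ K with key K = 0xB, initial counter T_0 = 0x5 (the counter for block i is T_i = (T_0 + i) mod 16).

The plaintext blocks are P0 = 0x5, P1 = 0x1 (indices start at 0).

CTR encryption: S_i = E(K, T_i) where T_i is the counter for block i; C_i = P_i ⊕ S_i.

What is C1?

C0: T = 0x5, S = E(K, T) = 0xE; 0x5 ⊕ 0xE = 0xB.
C1: T = 0x6, S = E(K, T) = 0xD; 0x1 ⊕ 0xD = 0xC.

C1 = 0xC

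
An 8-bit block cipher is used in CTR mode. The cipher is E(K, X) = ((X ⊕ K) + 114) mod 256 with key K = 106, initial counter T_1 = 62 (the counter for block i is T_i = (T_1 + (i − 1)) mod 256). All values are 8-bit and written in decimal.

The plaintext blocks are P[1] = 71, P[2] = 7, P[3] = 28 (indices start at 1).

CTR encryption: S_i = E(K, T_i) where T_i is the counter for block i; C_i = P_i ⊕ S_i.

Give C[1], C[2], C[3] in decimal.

C[1]: T = 62, S = E(K, T) = 198; 71 ⊕ 198 = 129.
C[2]: T = 63, S = E(K, T) = 199; 7 ⊕ 199 = 192.
C[3]: T = 64, S = E(K, T) = 156; 28 ⊕ 156 = 128.

C[1] = 129, C[2] = 192, C[3] = 128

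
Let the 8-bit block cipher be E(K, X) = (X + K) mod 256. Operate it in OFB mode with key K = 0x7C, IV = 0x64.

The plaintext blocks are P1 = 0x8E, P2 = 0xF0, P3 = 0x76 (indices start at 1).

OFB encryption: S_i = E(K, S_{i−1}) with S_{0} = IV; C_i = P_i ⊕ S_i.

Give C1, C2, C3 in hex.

C1 = 0x6E, C2 = 0xAC, C3 = 0xAE

C1: S = E(K, 0x64) = 0xE0; 0x8E ⊕ 0xE0 = 0x6E.
C2: S = E(K, 0xE0) = 0x5C; 0xF0 ⊕ 0x5C = 0xAC.
C3: S = E(K, 0x5C) = 0xD8; 0x76 ⊕ 0xD8 = 0xAE.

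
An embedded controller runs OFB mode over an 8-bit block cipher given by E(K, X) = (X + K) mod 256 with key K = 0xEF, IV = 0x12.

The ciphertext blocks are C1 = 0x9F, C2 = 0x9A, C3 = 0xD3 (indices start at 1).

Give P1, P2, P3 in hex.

P1 = 0x9E, P2 = 0x6A, P3 = 0x0C

OFB decryption: S_i = E(K, S_{i−1}) with S_{0} = IV; P_i = C_i ⊕ S_i.
P1: S = E(K, 0x12) = 0x01; 0x9F ⊕ 0x01 = 0x9E.
P2: S = E(K, 0x01) = 0xF0; 0x9A ⊕ 0xF0 = 0x6A.
P3: S = E(K, 0xF0) = 0xDF; 0xD3 ⊕ 0xDF = 0x0C.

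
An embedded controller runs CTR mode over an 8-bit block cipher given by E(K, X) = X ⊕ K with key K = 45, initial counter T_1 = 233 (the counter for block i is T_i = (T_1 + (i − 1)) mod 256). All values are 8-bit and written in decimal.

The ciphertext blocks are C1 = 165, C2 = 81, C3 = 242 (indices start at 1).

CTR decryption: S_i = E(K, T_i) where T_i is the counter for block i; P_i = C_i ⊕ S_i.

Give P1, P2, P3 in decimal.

P1 = 97, P2 = 150, P3 = 52

P1: T = 233, S = E(K, T) = 196; 165 ⊕ 196 = 97.
P2: T = 234, S = E(K, T) = 199; 81 ⊕ 199 = 150.
P3: T = 235, S = E(K, T) = 198; 242 ⊕ 198 = 52.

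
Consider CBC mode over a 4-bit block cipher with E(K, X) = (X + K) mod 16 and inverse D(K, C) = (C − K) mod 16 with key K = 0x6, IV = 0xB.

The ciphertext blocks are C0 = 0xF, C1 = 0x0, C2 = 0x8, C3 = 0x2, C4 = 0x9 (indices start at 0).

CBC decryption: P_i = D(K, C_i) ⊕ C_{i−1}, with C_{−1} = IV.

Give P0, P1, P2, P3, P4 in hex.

P0 = 0x2, P1 = 0x5, P2 = 0x2, P3 = 0x4, P4 = 0x1

P0: D(K, 0xF) = 0x9; 0x9 ⊕ 0xB = 0x2.
P1: D(K, 0x0) = 0xA; 0xA ⊕ 0xF = 0x5.
P2: D(K, 0x8) = 0x2; 0x2 ⊕ 0x0 = 0x2.
P3: D(K, 0x2) = 0xC; 0xC ⊕ 0x8 = 0x4.
P4: D(K, 0x9) = 0x3; 0x3 ⊕ 0x2 = 0x1.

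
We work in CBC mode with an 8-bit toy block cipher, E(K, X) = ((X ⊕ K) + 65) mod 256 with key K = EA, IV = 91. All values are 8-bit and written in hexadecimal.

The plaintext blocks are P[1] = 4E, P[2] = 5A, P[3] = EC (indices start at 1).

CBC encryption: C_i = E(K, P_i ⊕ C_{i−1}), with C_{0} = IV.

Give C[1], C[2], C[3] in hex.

C[1]: P[1] ⊕ 91 = DF; E(K, DF) = 9A.
C[2]: P[2] ⊕ 9A = C0; E(K, C0) = 8F.
C[3]: P[3] ⊕ 8F = 63; E(K, 63) = EE.

C[1] = 9A, C[2] = 8F, C[3] = EE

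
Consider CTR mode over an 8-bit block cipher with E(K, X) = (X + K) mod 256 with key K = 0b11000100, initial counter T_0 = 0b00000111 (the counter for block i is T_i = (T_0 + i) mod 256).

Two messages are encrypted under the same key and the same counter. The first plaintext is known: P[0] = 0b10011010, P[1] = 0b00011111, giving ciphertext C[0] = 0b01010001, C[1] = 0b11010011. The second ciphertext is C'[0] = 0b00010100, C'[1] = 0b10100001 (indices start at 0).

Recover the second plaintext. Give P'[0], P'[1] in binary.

P'[0] = 0b11011111, P'[1] = 0b01101101

In CTR with a reused counter, both messages share the same keystream S_i, so C_i ⊕ C'_i = P_i ⊕ P'_i and thus P'_i = P_i ⊕ C_i ⊕ C'_i.
P'[0]: 0b10011010 ⊕ 0b01010001 ⊕ 0b00010100 = 0b11011111.
P'[1]: 0b00011111 ⊕ 0b11010011 ⊕ 0b10100001 = 0b01101101.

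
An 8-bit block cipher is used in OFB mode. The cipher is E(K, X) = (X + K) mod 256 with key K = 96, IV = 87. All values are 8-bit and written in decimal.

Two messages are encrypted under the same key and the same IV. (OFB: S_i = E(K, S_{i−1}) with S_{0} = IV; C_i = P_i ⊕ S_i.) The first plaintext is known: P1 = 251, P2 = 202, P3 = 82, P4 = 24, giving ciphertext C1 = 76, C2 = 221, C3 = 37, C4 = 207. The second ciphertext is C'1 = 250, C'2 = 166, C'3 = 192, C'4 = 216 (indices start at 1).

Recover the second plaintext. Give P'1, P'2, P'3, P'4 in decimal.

P'1 = 77, P'2 = 177, P'3 = 183, P'4 = 15

In OFB with a reused IV, both messages share the same keystream S_i, so C_i ⊕ C'_i = P_i ⊕ P'_i and thus P'_i = P_i ⊕ C_i ⊕ C'_i.
P'1: 251 ⊕ 76 ⊕ 250 = 77.
P'2: 202 ⊕ 221 ⊕ 166 = 177.
P'3: 82 ⊕ 37 ⊕ 192 = 183.
P'4: 24 ⊕ 207 ⊕ 216 = 15.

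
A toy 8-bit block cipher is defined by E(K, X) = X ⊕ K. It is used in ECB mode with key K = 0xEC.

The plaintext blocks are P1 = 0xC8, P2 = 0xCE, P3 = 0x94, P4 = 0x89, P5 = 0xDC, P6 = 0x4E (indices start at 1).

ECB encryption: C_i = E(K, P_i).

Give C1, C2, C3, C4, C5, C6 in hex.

C1: E(K, 0xC8) = 0x24.
C2: E(K, 0xCE) = 0x22.
C3: E(K, 0x94) = 0x78.
C4: E(K, 0x89) = 0x65.
C5: E(K, 0xDC) = 0x30.
C6: E(K, 0x4E) = 0xA2.

C1 = 0x24, C2 = 0x22, C3 = 0x78, C4 = 0x65, C5 = 0x30, C6 = 0xA2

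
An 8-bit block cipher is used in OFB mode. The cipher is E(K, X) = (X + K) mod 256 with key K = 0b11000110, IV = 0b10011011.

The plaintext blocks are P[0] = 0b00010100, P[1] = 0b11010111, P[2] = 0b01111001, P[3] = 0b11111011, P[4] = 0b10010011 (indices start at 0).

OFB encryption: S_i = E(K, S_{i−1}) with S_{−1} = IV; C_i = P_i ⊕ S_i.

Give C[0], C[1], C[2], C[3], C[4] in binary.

C[0] = 0b01110101, C[1] = 0b11110000, C[2] = 0b10010100, C[3] = 0b01001000, C[4] = 0b11101010

C[0]: S = E(K, 0b10011011) = 0b01100001; 0b00010100 ⊕ 0b01100001 = 0b01110101.
C[1]: S = E(K, 0b01100001) = 0b00100111; 0b11010111 ⊕ 0b00100111 = 0b11110000.
C[2]: S = E(K, 0b00100111) = 0b11101101; 0b01111001 ⊕ 0b11101101 = 0b10010100.
C[3]: S = E(K, 0b11101101) = 0b10110011; 0b11111011 ⊕ 0b10110011 = 0b01001000.
C[4]: S = E(K, 0b10110011) = 0b01111001; 0b10010011 ⊕ 0b01111001 = 0b11101010.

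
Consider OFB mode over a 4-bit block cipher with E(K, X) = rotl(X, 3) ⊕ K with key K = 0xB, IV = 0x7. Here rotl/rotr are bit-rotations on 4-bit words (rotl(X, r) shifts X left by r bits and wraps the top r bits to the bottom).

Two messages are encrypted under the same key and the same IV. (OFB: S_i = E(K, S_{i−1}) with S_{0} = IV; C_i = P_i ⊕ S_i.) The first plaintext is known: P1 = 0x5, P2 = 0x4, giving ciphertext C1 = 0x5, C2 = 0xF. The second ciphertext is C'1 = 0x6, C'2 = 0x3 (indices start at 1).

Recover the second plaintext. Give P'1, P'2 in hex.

In OFB with a reused IV, both messages share the same keystream S_i, so C_i ⊕ C'_i = P_i ⊕ P'_i and thus P'_i = P_i ⊕ C_i ⊕ C'_i.
P'1: 0x5 ⊕ 0x5 ⊕ 0x6 = 0x6.
P'2: 0x4 ⊕ 0xF ⊕ 0x3 = 0x8.

P'1 = 0x6, P'2 = 0x8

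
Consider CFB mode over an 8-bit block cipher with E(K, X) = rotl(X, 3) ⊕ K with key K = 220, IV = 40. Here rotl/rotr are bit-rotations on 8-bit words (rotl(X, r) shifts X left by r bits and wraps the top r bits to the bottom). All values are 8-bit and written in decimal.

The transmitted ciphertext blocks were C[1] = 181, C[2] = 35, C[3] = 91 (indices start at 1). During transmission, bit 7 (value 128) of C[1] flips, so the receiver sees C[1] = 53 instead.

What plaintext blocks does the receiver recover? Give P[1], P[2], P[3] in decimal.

P[1] = 168, P[2] = 86, P[3] = 158

CFB decryption: P_i = C_i ⊕ E(K, C_{i−1}), with C_{0} = IV.
Only C[1] changed, to 53. In CFB, a change in C_i flips the same bit in P_i and garbles P_{i+1}. Decrypting the received ciphertext:
P[1]: E(K, 40) = 157; 53 ⊕ 157 = 168.
P[2]: E(K, 53) = 117; 35 ⊕ 117 = 86.
P[3]: E(K, 35) = 197; 91 ⊕ 197 = 158.
Blocks that differ from the original plaintext: P[1], P[2].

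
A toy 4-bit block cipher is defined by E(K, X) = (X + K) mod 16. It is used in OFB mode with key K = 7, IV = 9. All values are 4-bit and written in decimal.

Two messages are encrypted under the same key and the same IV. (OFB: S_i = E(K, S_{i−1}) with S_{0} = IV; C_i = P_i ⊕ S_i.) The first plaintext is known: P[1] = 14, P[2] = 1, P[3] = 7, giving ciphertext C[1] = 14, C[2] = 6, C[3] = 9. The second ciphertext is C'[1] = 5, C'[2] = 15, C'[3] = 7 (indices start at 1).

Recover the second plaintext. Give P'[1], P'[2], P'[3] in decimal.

In OFB with a reused IV, both messages share the same keystream S_i, so C_i ⊕ C'_i = P_i ⊕ P'_i and thus P'_i = P_i ⊕ C_i ⊕ C'_i.
P'[1]: 14 ⊕ 14 ⊕ 5 = 5.
P'[2]: 1 ⊕ 6 ⊕ 15 = 8.
P'[3]: 7 ⊕ 9 ⊕ 7 = 9.

P'[1] = 5, P'[2] = 8, P'[3] = 9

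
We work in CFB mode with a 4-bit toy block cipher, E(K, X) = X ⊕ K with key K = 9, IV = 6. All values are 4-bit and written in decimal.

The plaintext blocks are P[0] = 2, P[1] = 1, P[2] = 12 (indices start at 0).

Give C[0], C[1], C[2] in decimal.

C[0] = 13, C[1] = 5, C[2] = 0

CFB encryption: C_i = P_i ⊕ E(K, C_{i−1}), with C_{−1} = IV.
C[0]: E(K, 6) = 15; 2 ⊕ 15 = 13.
C[1]: E(K, 13) = 4; 1 ⊕ 4 = 5.
C[2]: E(K, 5) = 12; 12 ⊕ 12 = 0.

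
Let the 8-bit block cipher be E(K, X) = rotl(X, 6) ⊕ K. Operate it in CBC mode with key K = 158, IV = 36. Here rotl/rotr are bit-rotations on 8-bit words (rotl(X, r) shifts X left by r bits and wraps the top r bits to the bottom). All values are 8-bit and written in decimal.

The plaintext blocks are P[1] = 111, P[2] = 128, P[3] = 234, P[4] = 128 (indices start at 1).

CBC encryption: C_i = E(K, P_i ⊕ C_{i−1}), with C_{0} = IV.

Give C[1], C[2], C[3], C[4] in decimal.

C[1] = 76, C[2] = 173, C[3] = 79, C[4] = 109

C[1]: P[1] ⊕ 36 = 75; E(K, 75) = 76.
C[2]: P[2] ⊕ 76 = 204; E(K, 204) = 173.
C[3]: P[3] ⊕ 173 = 71; E(K, 71) = 79.
C[4]: P[4] ⊕ 79 = 207; E(K, 207) = 109.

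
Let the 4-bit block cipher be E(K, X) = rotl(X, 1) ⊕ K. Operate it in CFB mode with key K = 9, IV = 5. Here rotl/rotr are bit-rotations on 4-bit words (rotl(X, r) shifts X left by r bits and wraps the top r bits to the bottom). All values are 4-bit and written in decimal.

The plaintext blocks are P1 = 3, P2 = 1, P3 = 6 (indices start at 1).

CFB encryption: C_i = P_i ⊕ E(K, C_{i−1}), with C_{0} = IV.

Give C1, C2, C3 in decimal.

C1: E(K, 5) = 3; 3 ⊕ 3 = 0.
C2: E(K, 0) = 9; 1 ⊕ 9 = 8.
C3: E(K, 8) = 8; 6 ⊕ 8 = 14.

C1 = 0, C2 = 8, C3 = 14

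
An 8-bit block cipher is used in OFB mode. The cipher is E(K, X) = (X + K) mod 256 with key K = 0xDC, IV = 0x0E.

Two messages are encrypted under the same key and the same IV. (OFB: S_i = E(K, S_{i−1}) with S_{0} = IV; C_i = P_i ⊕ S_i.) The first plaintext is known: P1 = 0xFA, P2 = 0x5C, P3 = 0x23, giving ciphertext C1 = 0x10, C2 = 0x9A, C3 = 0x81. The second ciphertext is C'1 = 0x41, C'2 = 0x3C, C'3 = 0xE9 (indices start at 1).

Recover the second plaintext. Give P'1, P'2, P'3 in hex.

P'1 = 0xAB, P'2 = 0xFA, P'3 = 0x4B

In OFB with a reused IV, both messages share the same keystream S_i, so C_i ⊕ C'_i = P_i ⊕ P'_i and thus P'_i = P_i ⊕ C_i ⊕ C'_i.
P'1: 0xFA ⊕ 0x10 ⊕ 0x41 = 0xAB.
P'2: 0x5C ⊕ 0x9A ⊕ 0x3C = 0xFA.
P'3: 0x23 ⊕ 0x81 ⊕ 0xE9 = 0x4B.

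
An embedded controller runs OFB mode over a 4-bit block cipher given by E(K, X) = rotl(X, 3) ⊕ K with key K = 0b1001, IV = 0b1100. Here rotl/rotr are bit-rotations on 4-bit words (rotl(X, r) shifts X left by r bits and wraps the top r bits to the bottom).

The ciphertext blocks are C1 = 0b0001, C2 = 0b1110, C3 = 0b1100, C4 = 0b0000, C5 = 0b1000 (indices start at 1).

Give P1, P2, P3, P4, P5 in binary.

P1 = 0b1110, P2 = 0b1000, P3 = 0b0110, P4 = 0b1100, P5 = 0b0111

OFB decryption: S_i = E(K, S_{i−1}) with S_{0} = IV; P_i = C_i ⊕ S_i.
P1: S = E(K, 0b1100) = 0b1111; 0b0001 ⊕ 0b1111 = 0b1110.
P2: S = E(K, 0b1111) = 0b0110; 0b1110 ⊕ 0b0110 = 0b1000.
P3: S = E(K, 0b0110) = 0b1010; 0b1100 ⊕ 0b1010 = 0b0110.
P4: S = E(K, 0b1010) = 0b1100; 0b0000 ⊕ 0b1100 = 0b1100.
P5: S = E(K, 0b1100) = 0b1111; 0b1000 ⊕ 0b1111 = 0b0111.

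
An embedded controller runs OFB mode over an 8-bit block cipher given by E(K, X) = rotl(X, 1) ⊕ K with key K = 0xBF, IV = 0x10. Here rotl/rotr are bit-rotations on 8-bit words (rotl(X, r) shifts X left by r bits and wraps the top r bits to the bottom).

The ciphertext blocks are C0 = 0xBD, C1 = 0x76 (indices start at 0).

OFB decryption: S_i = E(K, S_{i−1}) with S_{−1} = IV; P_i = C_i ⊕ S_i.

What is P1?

P0: S = E(K, 0x10) = 0x9F; 0xBD ⊕ 0x9F = 0x22.
P1: S = E(K, 0x9F) = 0x80; 0x76 ⊕ 0x80 = 0xF6.

P1 = 0xF6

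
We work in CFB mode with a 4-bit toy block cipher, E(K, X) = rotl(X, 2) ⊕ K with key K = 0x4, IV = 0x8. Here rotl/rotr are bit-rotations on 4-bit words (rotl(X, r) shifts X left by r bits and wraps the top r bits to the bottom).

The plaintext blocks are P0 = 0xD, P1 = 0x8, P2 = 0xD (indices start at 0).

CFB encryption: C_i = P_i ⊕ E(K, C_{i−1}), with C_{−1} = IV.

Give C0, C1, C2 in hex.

C0: E(K, 0x8) = 0x6; 0xD ⊕ 0x6 = 0xB.
C1: E(K, 0xB) = 0xA; 0x8 ⊕ 0xA = 0x2.
C2: E(K, 0x2) = 0xC; 0xD ⊕ 0xC = 0x1.

C0 = 0xB, C1 = 0x2, C2 = 0x1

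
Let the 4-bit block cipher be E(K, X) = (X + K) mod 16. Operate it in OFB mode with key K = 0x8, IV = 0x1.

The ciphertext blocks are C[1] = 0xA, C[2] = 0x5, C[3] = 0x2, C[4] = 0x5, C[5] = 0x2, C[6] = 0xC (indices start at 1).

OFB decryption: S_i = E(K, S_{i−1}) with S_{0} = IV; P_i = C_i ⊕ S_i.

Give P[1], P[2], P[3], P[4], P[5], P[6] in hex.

P[1]: S = E(K, 0x1) = 0x9; 0xA ⊕ 0x9 = 0x3.
P[2]: S = E(K, 0x9) = 0x1; 0x5 ⊕ 0x1 = 0x4.
P[3]: S = E(K, 0x1) = 0x9; 0x2 ⊕ 0x9 = 0xB.
P[4]: S = E(K, 0x9) = 0x1; 0x5 ⊕ 0x1 = 0x4.
P[5]: S = E(K, 0x1) = 0x9; 0x2 ⊕ 0x9 = 0xB.
P[6]: S = E(K, 0x9) = 0x1; 0xC ⊕ 0x1 = 0xD.

P[1] = 0x3, P[2] = 0x4, P[3] = 0xB, P[4] = 0x4, P[5] = 0xB, P[6] = 0xD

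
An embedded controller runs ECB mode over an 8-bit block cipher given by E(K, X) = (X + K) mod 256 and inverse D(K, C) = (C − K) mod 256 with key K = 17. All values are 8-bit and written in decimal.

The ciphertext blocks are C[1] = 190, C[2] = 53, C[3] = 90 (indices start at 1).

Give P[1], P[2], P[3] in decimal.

P[1] = 173, P[2] = 36, P[3] = 73

ECB decryption: P_i = D(K, C_i).
P[1]: D(K, 190) = 173.
P[2]: D(K, 53) = 36.
P[3]: D(K, 90) = 73.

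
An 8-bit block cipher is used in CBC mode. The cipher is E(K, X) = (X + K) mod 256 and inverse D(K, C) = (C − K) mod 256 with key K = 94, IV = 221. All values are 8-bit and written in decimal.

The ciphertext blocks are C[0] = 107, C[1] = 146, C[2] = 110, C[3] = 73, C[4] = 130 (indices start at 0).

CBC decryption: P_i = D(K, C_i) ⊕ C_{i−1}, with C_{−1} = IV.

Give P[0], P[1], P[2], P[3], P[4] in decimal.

P[0]: D(K, 107) = 13; 13 ⊕ 221 = 208.
P[1]: D(K, 146) = 52; 52 ⊕ 107 = 95.
P[2]: D(K, 110) = 16; 16 ⊕ 146 = 130.
P[3]: D(K, 73) = 235; 235 ⊕ 110 = 133.
P[4]: D(K, 130) = 36; 36 ⊕ 73 = 109.

P[0] = 208, P[1] = 95, P[2] = 130, P[3] = 133, P[4] = 109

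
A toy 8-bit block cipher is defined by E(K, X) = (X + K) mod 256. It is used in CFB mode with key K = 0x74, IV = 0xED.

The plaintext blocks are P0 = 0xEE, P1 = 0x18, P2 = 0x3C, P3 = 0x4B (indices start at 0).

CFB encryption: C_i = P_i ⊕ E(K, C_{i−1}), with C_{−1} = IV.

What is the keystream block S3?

C0: E(K, 0xED) = 0x61; 0xEE ⊕ 0x61 = 0x8F.
C1: E(K, 0x8F) = 0x03; 0x18 ⊕ 0x03 = 0x1B.
C2: E(K, 0x1B) = 0x8F; 0x3C ⊕ 0x8F = 0xB3.
C3: E(K, 0xB3) = 0x27; 0x4B ⊕ 0x27 = 0x6C.
So S3 = 0x27.

0x27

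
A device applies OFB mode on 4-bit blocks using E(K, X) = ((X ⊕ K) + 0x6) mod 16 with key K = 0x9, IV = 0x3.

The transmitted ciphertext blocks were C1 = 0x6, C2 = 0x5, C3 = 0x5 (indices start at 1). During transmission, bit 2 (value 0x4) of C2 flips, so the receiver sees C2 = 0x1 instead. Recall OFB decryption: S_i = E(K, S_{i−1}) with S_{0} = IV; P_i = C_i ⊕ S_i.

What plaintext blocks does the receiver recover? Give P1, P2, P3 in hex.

Only C2 changed, to 0x1. In OFB, a change in C_i flips the same bit in P_i only; the keystream is unaffected. Decrypting the received ciphertext:
P1: S = E(K, 0x3) = 0x0; 0x6 ⊕ 0x0 = 0x6.
P2: S = E(K, 0x0) = 0xF; 0x1 ⊕ 0xF = 0xE.
P3: S = E(K, 0xF) = 0xC; 0x5 ⊕ 0xC = 0x9.
Blocks that differ from the original plaintext: P2.

P1 = 0x6, P2 = 0xE, P3 = 0x9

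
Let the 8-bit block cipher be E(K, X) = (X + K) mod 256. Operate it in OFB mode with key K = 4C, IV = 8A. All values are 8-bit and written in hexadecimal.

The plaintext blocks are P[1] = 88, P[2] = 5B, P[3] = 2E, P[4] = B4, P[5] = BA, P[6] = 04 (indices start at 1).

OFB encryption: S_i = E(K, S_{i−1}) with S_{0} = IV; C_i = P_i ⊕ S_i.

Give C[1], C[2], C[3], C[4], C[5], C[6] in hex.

C[1] = 5E, C[2] = 79, C[3] = 40, C[4] = 0E, C[5] = BC, C[6] = 56

C[1]: S = E(K, 8A) = D6; 88 ⊕ D6 = 5E.
C[2]: S = E(K, D6) = 22; 5B ⊕ 22 = 79.
C[3]: S = E(K, 22) = 6E; 2E ⊕ 6E = 40.
C[4]: S = E(K, 6E) = BA; B4 ⊕ BA = 0E.
C[5]: S = E(K, BA) = 06; BA ⊕ 06 = BC.
C[6]: S = E(K, 06) = 52; 04 ⊕ 52 = 56.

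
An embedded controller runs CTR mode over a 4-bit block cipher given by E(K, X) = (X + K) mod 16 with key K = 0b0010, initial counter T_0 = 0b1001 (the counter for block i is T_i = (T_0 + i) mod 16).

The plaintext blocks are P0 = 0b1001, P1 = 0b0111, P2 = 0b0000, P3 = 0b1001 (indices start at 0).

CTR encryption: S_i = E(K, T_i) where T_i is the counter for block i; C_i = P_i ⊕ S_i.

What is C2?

C2 = 0b1101

C0: T = 0b1001, S = E(K, T) = 0b1011; 0b1001 ⊕ 0b1011 = 0b0010.
C1: T = 0b1010, S = E(K, T) = 0b1100; 0b0111 ⊕ 0b1100 = 0b1011.
C2: T = 0b1011, S = E(K, T) = 0b1101; 0b0000 ⊕ 0b1101 = 0b1101.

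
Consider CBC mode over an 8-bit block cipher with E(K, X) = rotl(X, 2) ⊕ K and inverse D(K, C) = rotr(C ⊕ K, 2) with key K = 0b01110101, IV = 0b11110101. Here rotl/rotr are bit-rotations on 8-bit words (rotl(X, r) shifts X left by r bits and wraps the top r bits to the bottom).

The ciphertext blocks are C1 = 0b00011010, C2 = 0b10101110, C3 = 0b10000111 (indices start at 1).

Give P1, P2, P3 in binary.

CBC decryption: P_i = D(K, C_i) ⊕ C_{i−1}, with C_{0} = IV.
P1: D(K, 0b00011010) = 0b11011011; 0b11011011 ⊕ 0b11110101 = 0b00101110.
P2: D(K, 0b10101110) = 0b11110110; 0b11110110 ⊕ 0b00011010 = 0b11101100.
P3: D(K, 0b10000111) = 0b10111100; 0b10111100 ⊕ 0b10101110 = 0b00010010.

P1 = 0b00101110, P2 = 0b11101100, P3 = 0b00010010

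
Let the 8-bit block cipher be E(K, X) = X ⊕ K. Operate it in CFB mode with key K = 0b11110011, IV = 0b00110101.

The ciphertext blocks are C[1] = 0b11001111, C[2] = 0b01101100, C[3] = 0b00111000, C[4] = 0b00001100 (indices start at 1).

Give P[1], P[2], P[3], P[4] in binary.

CFB decryption: P_i = C_i ⊕ E(K, C_{i−1}), with C_{0} = IV.
P[1]: E(K, 0b00110101) = 0b11000110; 0b11001111 ⊕ 0b11000110 = 0b00001001.
P[2]: E(K, 0b11001111) = 0b00111100; 0b01101100 ⊕ 0b00111100 = 0b01010000.
P[3]: E(K, 0b01101100) = 0b10011111; 0b00111000 ⊕ 0b10011111 = 0b10100111.
P[4]: E(K, 0b00111000) = 0b11001011; 0b00001100 ⊕ 0b11001011 = 0b11000111.

P[1] = 0b00001001, P[2] = 0b01010000, P[3] = 0b10100111, P[4] = 0b11000111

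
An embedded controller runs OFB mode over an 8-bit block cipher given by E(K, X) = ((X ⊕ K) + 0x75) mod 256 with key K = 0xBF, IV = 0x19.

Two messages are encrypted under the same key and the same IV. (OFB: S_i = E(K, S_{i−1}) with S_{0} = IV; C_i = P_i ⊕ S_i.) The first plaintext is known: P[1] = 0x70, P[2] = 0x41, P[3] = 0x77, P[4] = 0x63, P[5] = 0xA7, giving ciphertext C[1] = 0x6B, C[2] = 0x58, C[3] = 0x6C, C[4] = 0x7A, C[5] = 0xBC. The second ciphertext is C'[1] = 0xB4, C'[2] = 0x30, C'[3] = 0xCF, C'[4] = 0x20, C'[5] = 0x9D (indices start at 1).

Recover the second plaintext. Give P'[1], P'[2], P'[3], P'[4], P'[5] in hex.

In OFB with a reused IV, both messages share the same keystream S_i, so C_i ⊕ C'_i = P_i ⊕ P'_i and thus P'_i = P_i ⊕ C_i ⊕ C'_i.
P'[1]: 0x70 ⊕ 0x6B ⊕ 0xB4 = 0xAF.
P'[2]: 0x41 ⊕ 0x58 ⊕ 0x30 = 0x29.
P'[3]: 0x77 ⊕ 0x6C ⊕ 0xCF = 0xD4.
P'[4]: 0x63 ⊕ 0x7A ⊕ 0x20 = 0x39.
P'[5]: 0xA7 ⊕ 0xBC ⊕ 0x9D = 0x86.

P'[1] = 0xAF, P'[2] = 0x29, P'[3] = 0xD4, P'[4] = 0x39, P'[5] = 0x86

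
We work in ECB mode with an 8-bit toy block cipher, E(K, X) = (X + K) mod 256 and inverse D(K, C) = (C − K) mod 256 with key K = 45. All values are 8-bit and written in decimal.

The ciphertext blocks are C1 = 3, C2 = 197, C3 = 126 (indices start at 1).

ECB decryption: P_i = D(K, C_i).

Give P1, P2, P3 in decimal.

P1 = 214, P2 = 152, P3 = 81

P1: D(K, 3) = 214.
P2: D(K, 197) = 152.
P3: D(K, 126) = 81.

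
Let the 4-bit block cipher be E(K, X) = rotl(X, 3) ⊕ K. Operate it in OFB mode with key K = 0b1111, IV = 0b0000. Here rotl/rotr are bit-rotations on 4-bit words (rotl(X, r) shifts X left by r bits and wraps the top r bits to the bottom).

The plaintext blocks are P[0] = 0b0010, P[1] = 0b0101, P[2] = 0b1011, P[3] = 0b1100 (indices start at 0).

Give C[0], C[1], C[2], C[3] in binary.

C[0] = 0b1101, C[1] = 0b0101, C[2] = 0b0100, C[3] = 0b1100

OFB encryption: S_i = E(K, S_{i−1}) with S_{−1} = IV; C_i = P_i ⊕ S_i.
C[0]: S = E(K, 0b0000) = 0b1111; 0b0010 ⊕ 0b1111 = 0b1101.
C[1]: S = E(K, 0b1111) = 0b0000; 0b0101 ⊕ 0b0000 = 0b0101.
C[2]: S = E(K, 0b0000) = 0b1111; 0b1011 ⊕ 0b1111 = 0b0100.
C[3]: S = E(K, 0b1111) = 0b0000; 0b1100 ⊕ 0b0000 = 0b1100.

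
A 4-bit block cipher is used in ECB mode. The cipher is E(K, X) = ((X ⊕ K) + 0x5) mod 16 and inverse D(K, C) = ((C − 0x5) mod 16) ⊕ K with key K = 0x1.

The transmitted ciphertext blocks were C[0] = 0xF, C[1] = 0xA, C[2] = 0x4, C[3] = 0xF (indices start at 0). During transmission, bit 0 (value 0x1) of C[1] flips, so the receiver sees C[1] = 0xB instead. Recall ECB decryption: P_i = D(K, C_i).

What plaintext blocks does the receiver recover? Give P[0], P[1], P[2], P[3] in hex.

P[0] = 0xB, P[1] = 0x7, P[2] = 0xE, P[3] = 0xB

Only C[1] changed, to 0xB. In ECB, a change in C_i affects only P_i. Decrypting the received ciphertext:
P[0]: D(K, 0xF) = 0xB.
P[1]: D(K, 0xB) = 0x7.
P[2]: D(K, 0x4) = 0xE.
P[3]: D(K, 0xF) = 0xB.
Blocks that differ from the original plaintext: P[1].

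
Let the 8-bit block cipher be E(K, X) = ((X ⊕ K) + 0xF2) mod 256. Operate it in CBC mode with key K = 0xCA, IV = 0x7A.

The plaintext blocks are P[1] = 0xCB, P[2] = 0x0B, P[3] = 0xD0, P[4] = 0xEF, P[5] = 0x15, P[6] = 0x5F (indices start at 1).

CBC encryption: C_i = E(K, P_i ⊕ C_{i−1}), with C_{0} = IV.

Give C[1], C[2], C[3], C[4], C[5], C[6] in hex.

C[1]: P[1] ⊕ 0x7A = 0xB1; E(K, 0xB1) = 0x6D.
C[2]: P[2] ⊕ 0x6D = 0x66; E(K, 0x66) = 0x9E.
C[3]: P[3] ⊕ 0x9E = 0x4E; E(K, 0x4E) = 0x76.
C[4]: P[4] ⊕ 0x76 = 0x99; E(K, 0x99) = 0x45.
C[5]: P[5] ⊕ 0x45 = 0x50; E(K, 0x50) = 0x8C.
C[6]: P[6] ⊕ 0x8C = 0xD3; E(K, 0xD3) = 0x0B.

C[1] = 0x6D, C[2] = 0x9E, C[3] = 0x76, C[4] = 0x45, C[5] = 0x8C, C[6] = 0x0B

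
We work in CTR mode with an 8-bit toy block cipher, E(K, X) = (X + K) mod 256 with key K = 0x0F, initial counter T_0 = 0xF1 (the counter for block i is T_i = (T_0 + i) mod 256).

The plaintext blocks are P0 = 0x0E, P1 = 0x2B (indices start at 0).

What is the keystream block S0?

0x00

CTR encryption: S_i = E(K, T_i) where T_i is the counter for block i; C_i = P_i ⊕ S_i.
C0: T = 0xF1, S = E(K, T) = 0x00; 0x0E ⊕ 0x00 = 0x0E.
So S0 = 0x00.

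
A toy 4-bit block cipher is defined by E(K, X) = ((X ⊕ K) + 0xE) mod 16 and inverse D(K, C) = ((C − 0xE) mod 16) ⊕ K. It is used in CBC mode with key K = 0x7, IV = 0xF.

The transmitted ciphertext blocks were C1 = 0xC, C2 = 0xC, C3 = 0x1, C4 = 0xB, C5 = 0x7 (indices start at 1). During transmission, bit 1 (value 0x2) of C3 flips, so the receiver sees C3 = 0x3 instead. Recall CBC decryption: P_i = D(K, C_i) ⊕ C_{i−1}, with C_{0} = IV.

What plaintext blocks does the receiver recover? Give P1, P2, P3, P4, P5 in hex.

Only C3 changed, to 0x3. In CBC, a change in C_i garbles P_i and flips the same bit in P_{i+1}. Decrypting the received ciphertext:
P1: D(K, 0xC) = 0x9; 0x9 ⊕ 0xF = 0x6.
P2: D(K, 0xC) = 0x9; 0x9 ⊕ 0xC = 0x5.
P3: D(K, 0x3) = 0x2; 0x2 ⊕ 0xC = 0xE.
P4: D(K, 0xB) = 0xA; 0xA ⊕ 0x3 = 0x9.
P5: D(K, 0x7) = 0xE; 0xE ⊕ 0xB = 0x5.
Blocks that differ from the original plaintext: P3, P4.

P1 = 0x6, P2 = 0x5, P3 = 0xE, P4 = 0x9, P5 = 0x5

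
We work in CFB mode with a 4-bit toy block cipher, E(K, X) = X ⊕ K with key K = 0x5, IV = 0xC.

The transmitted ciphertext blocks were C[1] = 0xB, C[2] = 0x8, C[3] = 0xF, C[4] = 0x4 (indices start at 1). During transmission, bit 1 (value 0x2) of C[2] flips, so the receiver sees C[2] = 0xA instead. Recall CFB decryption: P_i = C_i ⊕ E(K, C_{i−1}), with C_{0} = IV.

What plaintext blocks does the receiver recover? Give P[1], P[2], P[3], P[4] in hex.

Only C[2] changed, to 0xA. In CFB, a change in C_i flips the same bit in P_i and garbles P_{i+1}. Decrypting the received ciphertext:
P[1]: E(K, 0xC) = 0x9; 0xB ⊕ 0x9 = 0x2.
P[2]: E(K, 0xB) = 0xE; 0xA ⊕ 0xE = 0x4.
P[3]: E(K, 0xA) = 0xF; 0xF ⊕ 0xF = 0x0.
P[4]: E(K, 0xF) = 0xA; 0x4 ⊕ 0xA = 0xE.
Blocks that differ from the original plaintext: P[2], P[3].

P[1] = 0x2, P[2] = 0x4, P[3] = 0x0, P[4] = 0xE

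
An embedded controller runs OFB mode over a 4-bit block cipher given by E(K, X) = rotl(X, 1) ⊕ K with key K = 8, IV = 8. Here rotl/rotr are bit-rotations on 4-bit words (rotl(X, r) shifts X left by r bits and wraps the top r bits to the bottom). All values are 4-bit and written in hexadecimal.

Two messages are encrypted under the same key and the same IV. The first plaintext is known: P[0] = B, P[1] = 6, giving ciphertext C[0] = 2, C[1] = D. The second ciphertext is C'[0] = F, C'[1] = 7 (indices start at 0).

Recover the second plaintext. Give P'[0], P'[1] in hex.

P'[0] = 6, P'[1] = C

In OFB with a reused IV, both messages share the same keystream S_i, so C_i ⊕ C'_i = P_i ⊕ P'_i and thus P'_i = P_i ⊕ C_i ⊕ C'_i.
P'[0]: B ⊕ 2 ⊕ F = 6.
P'[1]: 6 ⊕ D ⊕ 7 = C.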